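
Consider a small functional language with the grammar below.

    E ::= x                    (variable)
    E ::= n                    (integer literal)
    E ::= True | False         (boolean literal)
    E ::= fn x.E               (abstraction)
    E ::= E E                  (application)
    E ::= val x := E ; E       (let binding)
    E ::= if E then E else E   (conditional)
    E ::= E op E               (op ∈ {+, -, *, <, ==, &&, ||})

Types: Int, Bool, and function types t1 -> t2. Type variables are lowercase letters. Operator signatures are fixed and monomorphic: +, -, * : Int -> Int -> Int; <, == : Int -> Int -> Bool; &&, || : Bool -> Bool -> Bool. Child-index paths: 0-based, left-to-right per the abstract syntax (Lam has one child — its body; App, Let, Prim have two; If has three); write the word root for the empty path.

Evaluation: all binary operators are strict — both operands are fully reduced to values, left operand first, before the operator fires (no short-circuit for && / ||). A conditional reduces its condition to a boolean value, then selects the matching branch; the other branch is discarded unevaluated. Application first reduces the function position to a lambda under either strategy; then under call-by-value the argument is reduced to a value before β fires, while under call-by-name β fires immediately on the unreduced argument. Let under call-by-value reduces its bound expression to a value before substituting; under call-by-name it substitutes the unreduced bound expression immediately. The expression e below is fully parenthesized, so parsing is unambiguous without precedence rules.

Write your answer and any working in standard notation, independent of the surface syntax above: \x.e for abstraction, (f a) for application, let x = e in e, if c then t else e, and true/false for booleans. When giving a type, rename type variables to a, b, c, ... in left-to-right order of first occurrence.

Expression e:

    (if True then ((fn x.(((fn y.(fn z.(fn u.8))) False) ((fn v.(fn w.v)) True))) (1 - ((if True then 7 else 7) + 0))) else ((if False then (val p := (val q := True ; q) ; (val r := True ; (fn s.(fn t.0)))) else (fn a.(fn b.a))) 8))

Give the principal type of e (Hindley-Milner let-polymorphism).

Answer: a -> Int

Trace:
  unify Bool ~ Bool
\u._ : d -> Int
\z._ : c -> d -> Int
\y._ : b -> c -> d -> Int
  unify b -> c -> d -> Int ~ Bool -> e
  unify b ~ Bool
  unify c -> d -> Int ~ e
_ _ : c -> d -> Int
v : f
\w._ : g -> f
\v._ : f -> g -> f
  unify f -> g -> f ~ Bool -> h
  unify f ~ Bool
  unify g -> Bool ~ h
_ _ : g -> Bool
  unify c -> d -> Int ~ (g -> Bool) -> i
  unify c ~ g -> Bool
  unify d -> Int ~ i
_ _ : d -> Int
\x._ : a -> d -> Int
  unify Int ~ Int
  unify Bool ~ Bool
  unify Int ~ Int
  unify Int ~ Int
  unify Int ~ Int
  unify Int ~ Int
  unify a -> d -> Int ~ Int -> j
  unify a ~ Int
  unify d -> Int ~ j
_ _ : d -> Int
  unify Bool ~ Bool
let q : Bool
q : Bool
let p : Bool
let r : Bool
\t._ : l -> Int
\s._ : k -> l -> Int
a : m
\b._ : n -> m
\a._ : m -> n -> m
  unify k -> l -> Int ~ m -> n -> m
  unify k ~ m
  unify l -> Int ~ n -> m
  unify l ~ n
  unify Int ~ m
  unify Int -> n -> Int ~ Int -> o
  unify Int ~ Int
  unify n -> Int ~ o
_ _ : n -> Int
  unify d -> Int ~ n -> Int
  unify d ~ n
  unify Int ~ Int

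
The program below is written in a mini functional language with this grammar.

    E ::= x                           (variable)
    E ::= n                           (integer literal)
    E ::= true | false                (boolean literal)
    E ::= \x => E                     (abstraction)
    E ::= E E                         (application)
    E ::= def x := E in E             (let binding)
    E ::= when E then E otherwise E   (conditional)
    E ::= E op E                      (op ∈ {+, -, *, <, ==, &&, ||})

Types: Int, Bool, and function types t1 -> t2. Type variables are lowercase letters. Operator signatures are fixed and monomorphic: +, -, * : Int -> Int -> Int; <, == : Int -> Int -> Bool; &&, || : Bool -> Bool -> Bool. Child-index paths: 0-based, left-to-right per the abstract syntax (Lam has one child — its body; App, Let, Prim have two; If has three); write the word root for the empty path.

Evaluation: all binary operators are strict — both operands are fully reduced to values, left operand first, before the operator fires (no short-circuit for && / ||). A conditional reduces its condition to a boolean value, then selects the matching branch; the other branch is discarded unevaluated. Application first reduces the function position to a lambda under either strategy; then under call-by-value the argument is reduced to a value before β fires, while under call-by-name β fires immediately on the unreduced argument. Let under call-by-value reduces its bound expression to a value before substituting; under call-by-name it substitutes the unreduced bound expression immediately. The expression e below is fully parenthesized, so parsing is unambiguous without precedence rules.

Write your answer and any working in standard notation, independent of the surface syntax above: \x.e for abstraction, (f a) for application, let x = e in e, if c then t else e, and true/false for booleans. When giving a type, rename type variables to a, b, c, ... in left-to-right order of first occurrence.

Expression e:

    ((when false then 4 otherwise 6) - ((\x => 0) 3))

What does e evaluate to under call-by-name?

Working:
step 0: ((if false then 4 else 6) - ((\x.0) 3))
step 1: [if@0] (6 - ((\x.0) 3))
step 2: [beta@1] (6 - 0)
step 3: [delta@root] 6

Answer: 6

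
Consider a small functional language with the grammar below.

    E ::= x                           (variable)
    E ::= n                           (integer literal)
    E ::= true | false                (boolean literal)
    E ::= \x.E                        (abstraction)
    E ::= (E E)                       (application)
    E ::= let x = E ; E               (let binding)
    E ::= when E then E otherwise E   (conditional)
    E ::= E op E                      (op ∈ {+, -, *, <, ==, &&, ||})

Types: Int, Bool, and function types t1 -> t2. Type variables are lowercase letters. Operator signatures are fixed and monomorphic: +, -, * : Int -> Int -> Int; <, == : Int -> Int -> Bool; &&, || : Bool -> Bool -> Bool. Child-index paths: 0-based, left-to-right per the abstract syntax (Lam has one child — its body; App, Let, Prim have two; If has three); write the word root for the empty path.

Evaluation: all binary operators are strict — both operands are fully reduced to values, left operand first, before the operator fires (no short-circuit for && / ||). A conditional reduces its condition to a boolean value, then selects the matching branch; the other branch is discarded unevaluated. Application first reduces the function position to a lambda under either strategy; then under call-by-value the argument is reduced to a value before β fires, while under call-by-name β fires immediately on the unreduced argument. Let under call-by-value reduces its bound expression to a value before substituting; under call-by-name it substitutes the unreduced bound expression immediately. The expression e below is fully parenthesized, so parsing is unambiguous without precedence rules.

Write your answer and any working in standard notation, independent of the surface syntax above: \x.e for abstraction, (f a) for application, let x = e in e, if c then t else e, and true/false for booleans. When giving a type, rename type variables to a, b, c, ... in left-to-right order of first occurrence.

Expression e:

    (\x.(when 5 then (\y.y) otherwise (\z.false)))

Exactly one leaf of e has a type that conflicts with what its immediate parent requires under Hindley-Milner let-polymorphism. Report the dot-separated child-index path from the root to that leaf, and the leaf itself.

Answer: 0.0 : 5

Working:
  unify Int ~ Bool
  FAIL: mismatch Int ~ Bool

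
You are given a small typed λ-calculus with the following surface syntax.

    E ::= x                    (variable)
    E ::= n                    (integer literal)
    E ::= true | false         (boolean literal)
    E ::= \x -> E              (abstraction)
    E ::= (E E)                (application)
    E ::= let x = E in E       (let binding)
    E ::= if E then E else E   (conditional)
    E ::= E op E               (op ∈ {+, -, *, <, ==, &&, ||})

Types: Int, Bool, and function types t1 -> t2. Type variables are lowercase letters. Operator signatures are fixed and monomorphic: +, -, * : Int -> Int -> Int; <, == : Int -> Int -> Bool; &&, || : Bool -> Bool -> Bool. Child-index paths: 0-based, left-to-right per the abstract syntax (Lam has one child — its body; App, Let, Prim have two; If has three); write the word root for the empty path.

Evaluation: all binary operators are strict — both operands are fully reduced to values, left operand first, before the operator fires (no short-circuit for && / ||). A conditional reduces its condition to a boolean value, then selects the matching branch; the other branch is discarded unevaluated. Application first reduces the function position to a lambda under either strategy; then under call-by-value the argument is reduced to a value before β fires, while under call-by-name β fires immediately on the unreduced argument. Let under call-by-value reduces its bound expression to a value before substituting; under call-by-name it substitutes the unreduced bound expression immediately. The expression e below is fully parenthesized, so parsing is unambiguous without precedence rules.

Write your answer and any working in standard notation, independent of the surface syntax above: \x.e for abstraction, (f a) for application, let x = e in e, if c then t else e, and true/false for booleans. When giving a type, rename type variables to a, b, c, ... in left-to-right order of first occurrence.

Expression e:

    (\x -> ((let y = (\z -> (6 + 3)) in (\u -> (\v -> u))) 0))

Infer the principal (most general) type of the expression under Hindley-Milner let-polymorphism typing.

Derivation:
  unify Int ~ Int
  unify Int ~ Int
\z._ : b -> Int
let y : forall. b -> Int
u : c
\v._ : d -> c
\u._ : c -> d -> c
  unify c -> d -> c ~ Int -> e
  unify c ~ Int
  unify d -> Int ~ e
_ _ : d -> Int
\x._ : a -> d -> Int

Answer: a -> b -> Int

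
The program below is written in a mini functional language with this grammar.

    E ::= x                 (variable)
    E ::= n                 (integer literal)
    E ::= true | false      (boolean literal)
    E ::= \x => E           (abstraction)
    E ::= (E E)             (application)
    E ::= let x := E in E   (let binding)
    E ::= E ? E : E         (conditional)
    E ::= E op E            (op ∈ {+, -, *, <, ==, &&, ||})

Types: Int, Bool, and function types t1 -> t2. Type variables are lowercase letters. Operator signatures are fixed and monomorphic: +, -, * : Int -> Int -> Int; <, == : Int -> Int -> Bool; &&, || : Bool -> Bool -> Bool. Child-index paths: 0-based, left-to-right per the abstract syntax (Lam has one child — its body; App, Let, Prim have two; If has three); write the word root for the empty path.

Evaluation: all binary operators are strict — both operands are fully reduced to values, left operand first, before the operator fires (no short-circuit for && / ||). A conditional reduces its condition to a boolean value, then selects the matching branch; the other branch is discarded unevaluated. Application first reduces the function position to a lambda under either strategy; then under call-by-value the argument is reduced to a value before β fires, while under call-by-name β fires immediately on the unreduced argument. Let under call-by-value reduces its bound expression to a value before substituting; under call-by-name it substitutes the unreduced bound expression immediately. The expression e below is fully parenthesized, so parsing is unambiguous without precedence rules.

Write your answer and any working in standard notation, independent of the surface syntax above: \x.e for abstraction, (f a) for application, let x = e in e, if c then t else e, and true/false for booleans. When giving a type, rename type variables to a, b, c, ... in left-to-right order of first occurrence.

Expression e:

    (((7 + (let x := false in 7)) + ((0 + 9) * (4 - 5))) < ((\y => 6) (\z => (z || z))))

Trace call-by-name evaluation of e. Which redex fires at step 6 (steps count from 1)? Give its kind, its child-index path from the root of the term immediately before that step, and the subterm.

Answer: delta at 0 : (14 + -9)

Trace:
step 0: (((7 + (let x = false in 7)) + ((0 + 9) * (4 - 5))) < ((\y.6) (\z.(z || z))))
step 1: [let@0.0.1] (((7 + 7) + ((0 + 9) * (4 - 5))) < ((\y.6) (\z.(z || z))))
step 2: [delta@0.0] ((14 + ((0 + 9) * (4 - 5))) < ((\y.6) (\z.(z || z))))
step 3: [delta@0.1.0] ((14 + (9 * (4 - 5))) < ((\y.6) (\z.(z || z))))
step 4: [delta@0.1.1] ((14 + (9 * -1)) < ((\y.6) (\z.(z || z))))
step 5: [delta@0.1] ((14 + -9) < ((\y.6) (\z.(z || z))))
step 6: [delta@0] (5 < ((\y.6) (\z.(z || z))))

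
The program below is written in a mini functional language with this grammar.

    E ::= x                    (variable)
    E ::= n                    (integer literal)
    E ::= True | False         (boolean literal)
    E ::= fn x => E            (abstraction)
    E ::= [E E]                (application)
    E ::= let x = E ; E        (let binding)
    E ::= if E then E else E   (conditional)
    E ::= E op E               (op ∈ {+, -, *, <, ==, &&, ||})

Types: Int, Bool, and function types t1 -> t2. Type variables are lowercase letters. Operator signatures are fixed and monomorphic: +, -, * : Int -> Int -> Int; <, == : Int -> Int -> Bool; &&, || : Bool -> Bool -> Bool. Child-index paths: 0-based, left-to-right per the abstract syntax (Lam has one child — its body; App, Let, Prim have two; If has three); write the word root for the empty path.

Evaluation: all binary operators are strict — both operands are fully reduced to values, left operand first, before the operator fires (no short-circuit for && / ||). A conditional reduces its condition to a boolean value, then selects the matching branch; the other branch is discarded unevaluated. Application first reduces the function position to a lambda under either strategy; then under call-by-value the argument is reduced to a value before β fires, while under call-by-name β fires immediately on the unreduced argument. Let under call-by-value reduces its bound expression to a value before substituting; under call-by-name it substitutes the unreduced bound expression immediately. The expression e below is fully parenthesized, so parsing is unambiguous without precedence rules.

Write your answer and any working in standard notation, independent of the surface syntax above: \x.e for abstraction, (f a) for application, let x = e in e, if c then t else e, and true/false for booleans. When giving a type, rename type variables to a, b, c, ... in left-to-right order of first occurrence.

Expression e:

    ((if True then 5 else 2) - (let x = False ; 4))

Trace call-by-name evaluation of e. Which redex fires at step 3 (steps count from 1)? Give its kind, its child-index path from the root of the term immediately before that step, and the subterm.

Answer: delta at root : (5 - 4)

Derivation:
step 0: ((if true then 5 else 2) - (let x = false in 4))
step 1: [if@0] (5 - (let x = false in 4))
step 2: [let@1] (5 - 4)
step 3: [delta@root] 1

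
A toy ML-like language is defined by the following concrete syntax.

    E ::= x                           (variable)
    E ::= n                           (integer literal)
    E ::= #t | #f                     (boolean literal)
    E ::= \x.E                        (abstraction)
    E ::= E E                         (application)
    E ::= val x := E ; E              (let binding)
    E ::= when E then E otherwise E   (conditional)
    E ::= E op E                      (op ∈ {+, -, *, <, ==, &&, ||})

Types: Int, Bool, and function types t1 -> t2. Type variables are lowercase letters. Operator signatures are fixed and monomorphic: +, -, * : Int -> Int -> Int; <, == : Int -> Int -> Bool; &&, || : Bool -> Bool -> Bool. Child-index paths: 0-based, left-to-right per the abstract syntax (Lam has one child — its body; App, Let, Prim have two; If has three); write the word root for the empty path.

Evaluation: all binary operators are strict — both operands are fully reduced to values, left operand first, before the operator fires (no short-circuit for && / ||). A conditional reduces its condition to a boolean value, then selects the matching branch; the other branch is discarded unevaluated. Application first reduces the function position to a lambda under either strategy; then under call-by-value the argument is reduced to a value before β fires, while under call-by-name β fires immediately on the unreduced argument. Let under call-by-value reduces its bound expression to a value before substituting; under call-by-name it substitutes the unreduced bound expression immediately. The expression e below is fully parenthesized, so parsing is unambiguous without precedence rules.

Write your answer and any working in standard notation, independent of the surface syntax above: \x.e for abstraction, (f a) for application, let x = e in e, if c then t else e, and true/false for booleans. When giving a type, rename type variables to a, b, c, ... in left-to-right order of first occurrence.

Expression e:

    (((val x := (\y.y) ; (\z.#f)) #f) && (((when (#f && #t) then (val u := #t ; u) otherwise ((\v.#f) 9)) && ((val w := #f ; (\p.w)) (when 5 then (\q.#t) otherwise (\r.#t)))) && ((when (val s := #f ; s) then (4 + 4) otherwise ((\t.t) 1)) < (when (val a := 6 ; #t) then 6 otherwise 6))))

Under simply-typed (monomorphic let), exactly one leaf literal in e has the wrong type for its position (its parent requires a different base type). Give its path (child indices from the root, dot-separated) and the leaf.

Answer: 1.0.1.1.0 : 5

Working:
y : a
\y._ : a -> a
let x : a -> a
\z._ : b -> Bool
  unify b -> Bool ~ Bool -> c
  unify b ~ Bool
  unify Bool ~ c
_ _ : Bool
  unify Bool ~ Bool
  unify Bool ~ Bool
  unify Bool ~ Bool
  unify Bool ~ Bool
let u : Bool
u : Bool
\v._ : d -> Bool
  unify d -> Bool ~ Int -> e
  unify d ~ Int
  unify Bool ~ e
_ _ : Bool
  unify Bool ~ Bool
  unify Bool ~ Bool
let w : Bool
w : Bool
\p._ : f -> Bool
  unify Int ~ Bool
  FAIL: mismatch Int ~ Bool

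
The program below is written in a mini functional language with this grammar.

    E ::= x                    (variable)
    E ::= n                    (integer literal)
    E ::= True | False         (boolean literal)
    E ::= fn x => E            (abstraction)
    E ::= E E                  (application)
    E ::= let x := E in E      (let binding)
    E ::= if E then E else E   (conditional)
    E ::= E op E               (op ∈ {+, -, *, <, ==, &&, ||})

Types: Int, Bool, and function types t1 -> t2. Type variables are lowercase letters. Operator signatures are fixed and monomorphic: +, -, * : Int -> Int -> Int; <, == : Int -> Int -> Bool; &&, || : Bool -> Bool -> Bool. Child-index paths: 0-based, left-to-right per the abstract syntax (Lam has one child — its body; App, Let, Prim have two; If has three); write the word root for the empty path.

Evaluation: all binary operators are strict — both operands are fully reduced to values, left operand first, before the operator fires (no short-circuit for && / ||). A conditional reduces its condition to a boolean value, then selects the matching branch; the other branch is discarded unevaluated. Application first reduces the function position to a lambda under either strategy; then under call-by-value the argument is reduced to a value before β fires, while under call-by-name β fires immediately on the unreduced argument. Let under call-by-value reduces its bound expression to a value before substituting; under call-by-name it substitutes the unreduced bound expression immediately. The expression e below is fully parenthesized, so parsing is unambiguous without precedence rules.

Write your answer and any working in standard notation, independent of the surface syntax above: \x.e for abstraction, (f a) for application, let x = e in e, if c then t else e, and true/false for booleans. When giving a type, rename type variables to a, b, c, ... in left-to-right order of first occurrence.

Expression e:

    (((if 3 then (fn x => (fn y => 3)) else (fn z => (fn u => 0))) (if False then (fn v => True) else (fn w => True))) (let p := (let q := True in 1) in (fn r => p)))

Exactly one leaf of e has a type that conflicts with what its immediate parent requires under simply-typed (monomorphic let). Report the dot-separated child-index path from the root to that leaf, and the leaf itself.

Trace:
  unify Int ~ Bool
  FAIL: mismatch Int ~ Bool

Answer: 0.0.0 : 3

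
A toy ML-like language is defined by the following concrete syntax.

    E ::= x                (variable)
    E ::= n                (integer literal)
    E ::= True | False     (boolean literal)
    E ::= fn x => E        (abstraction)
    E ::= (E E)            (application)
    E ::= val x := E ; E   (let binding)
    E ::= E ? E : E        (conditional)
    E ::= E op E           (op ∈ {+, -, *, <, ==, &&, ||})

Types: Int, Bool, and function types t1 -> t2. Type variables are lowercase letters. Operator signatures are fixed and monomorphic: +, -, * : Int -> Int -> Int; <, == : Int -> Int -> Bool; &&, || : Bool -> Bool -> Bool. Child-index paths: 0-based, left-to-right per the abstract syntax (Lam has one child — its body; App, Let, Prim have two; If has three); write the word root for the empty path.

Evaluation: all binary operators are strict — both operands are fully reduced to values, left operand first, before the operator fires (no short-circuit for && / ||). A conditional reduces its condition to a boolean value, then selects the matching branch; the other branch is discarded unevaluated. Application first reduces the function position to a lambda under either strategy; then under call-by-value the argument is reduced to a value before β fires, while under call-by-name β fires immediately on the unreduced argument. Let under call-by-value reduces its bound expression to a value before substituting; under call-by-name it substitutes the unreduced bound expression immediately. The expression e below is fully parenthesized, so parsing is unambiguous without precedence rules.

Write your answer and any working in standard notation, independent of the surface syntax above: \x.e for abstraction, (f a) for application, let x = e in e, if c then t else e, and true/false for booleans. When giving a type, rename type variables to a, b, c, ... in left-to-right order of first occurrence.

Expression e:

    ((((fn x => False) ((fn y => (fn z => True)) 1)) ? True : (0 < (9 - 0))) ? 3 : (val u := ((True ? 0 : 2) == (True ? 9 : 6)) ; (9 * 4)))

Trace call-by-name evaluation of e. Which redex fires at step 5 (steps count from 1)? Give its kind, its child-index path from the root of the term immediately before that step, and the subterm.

Answer: if at root : (if true then 3 else (let u = ((if true then 0 else 2) == (if true then 9 else 6)) in (9 * 4)))

Derivation:
step 0: (if (if ((\x.false) ((\y.(\z.true)) 1)) then true else (0 < (9 - 0))) then 3 else (let u = ((if true then 0 else 2) == (if true then 9 else 6)) in (9 * 4)))
step 1: [beta@0.0] (if (if false then true else (0 < (9 - 0))) then 3 else (let u = ((if true then 0 else 2) == (if true then 9 else 6)) in (9 * 4)))
step 2: [if@0] (if (0 < (9 - 0)) then 3 else (let u = ((if true then 0 else 2) == (if true then 9 else 6)) in (9 * 4)))
step 3: [delta@0.1] (if (0 < 9) then 3 else (let u = ((if true then 0 else 2) == (if true then 9 else 6)) in (9 * 4)))
step 4: [delta@0] (if true then 3 else (let u = ((if true then 0 else 2) == (if true then 9 else 6)) in (9 * 4)))
step 5: [if@root] 3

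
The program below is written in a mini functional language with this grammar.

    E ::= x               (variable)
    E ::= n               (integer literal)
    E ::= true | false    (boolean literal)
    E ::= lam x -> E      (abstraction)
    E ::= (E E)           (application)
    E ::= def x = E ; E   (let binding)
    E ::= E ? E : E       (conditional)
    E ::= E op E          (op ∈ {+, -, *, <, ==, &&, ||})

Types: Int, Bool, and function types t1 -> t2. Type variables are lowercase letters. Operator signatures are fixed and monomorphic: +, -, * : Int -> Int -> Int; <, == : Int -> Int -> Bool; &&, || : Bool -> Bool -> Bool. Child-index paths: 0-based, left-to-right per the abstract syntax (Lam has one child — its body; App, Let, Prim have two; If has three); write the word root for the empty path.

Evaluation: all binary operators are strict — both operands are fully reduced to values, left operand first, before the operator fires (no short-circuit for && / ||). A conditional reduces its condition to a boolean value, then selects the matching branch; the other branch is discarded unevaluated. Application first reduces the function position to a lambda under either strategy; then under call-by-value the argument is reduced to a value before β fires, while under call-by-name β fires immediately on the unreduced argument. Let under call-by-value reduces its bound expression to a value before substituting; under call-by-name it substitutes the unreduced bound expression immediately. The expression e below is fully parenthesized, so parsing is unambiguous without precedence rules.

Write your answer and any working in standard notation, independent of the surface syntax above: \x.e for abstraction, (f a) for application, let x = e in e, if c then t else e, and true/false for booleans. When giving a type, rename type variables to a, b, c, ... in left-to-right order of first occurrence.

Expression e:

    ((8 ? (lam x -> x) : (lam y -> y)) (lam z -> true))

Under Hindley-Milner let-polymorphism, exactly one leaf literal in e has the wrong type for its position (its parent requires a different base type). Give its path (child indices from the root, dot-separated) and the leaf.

Derivation:
  unify Int ~ Bool
  FAIL: mismatch Int ~ Bool

Answer: 0.0 : 8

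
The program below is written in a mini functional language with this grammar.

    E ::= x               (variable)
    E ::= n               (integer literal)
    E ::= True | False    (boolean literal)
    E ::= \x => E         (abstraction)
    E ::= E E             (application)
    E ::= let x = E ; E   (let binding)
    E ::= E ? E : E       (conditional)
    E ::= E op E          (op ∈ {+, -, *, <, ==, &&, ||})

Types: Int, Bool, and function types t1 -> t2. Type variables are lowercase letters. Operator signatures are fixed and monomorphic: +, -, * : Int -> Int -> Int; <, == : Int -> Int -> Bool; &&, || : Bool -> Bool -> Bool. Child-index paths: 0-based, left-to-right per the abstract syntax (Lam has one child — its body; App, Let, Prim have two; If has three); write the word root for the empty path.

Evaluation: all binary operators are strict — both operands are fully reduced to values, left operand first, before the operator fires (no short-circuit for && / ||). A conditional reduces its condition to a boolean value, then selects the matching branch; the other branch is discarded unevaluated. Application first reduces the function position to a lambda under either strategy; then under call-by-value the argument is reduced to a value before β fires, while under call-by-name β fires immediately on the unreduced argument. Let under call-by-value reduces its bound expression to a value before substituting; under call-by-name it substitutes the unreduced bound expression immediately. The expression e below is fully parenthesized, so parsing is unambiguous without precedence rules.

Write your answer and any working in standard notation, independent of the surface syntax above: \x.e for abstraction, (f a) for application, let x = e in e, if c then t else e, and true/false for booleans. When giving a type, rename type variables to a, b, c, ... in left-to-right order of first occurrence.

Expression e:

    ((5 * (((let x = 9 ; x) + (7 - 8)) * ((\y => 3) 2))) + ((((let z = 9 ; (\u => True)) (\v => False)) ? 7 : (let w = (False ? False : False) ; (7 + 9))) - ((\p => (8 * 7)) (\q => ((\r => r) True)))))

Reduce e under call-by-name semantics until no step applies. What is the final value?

Answer: 71

Working:
step 0: ((5 * (((let x = 9 in x) + (7 - 8)) * ((\y.3) 2))) + ((if ((let z = 9 in (\u.true)) (\v.false)) then 7 else (let w = (if false then false else false) in (7 + 9))) - ((\p.(8 * 7)) (\q.((\r.r) true)))))
step 1: [let@0.1.0.0] ((5 * ((9 + (7 - 8)) * ((\y.3) 2))) + ((if ((let z = 9 in (\u.true)) (\v.false)) then 7 else (let w = (if false then false else false) in (7 + 9))) - ((\p.(8 * 7)) (\q.((\r.r) true)))))
step 2: [delta@0.1.0.1] ((5 * ((9 + -1) * ((\y.3) 2))) + ((if ((let z = 9 in (\u.true)) (\v.false)) then 7 else (let w = (if false then false else false) in (7 + 9))) - ((\p.(8 * 7)) (\q.((\r.r) true)))))
step 3: [delta@0.1.0] ((5 * (8 * ((\y.3) 2))) + ((if ((let z = 9 in (\u.true)) (\v.false)) then 7 else (let w = (if false then false else false) in (7 + 9))) - ((\p.(8 * 7)) (\q.((\r.r) true)))))
step 4: [beta@0.1.1] ((5 * (8 * 3)) + ((if ((let z = 9 in (\u.true)) (\v.false)) then 7 else (let w = (if false then false else false) in (7 + 9))) - ((\p.(8 * 7)) (\q.((\r.r) true)))))
step 5: [delta@0.1] ((5 * 24) + ((if ((let z = 9 in (\u.true)) (\v.false)) then 7 else (let w = (if false then false else false) in (7 + 9))) - ((\p.(8 * 7)) (\q.((\r.r) true)))))
step 6: [delta@0] (120 + ((if ((let z = 9 in (\u.true)) (\v.false)) then 7 else (let w = (if false then false else false) in (7 + 9))) - ((\p.(8 * 7)) (\q.((\r.r) true)))))
step 7: [let@1.0.0.0] (120 + ((if ((\u.true) (\v.false)) then 7 else (let w = (if false then false else false) in (7 + 9))) - ((\p.(8 * 7)) (\q.((\r.r) true)))))
step 8: [beta@1.0.0] (120 + ((if true then 7 else (let w = (if false then false else false) in (7 + 9))) - ((\p.(8 * 7)) (\q.((\r.r) true)))))
step 9: [if@1.0] (120 + (7 - ((\p.(8 * 7)) (\q.((\r.r) true)))))
step 10: [beta@1.1] (120 + (7 - (8 * 7)))
step 11: [delta@1.1] (120 + (7 - 56))
step 12: [delta@1] (120 + -49)
step 13: [delta@root] 71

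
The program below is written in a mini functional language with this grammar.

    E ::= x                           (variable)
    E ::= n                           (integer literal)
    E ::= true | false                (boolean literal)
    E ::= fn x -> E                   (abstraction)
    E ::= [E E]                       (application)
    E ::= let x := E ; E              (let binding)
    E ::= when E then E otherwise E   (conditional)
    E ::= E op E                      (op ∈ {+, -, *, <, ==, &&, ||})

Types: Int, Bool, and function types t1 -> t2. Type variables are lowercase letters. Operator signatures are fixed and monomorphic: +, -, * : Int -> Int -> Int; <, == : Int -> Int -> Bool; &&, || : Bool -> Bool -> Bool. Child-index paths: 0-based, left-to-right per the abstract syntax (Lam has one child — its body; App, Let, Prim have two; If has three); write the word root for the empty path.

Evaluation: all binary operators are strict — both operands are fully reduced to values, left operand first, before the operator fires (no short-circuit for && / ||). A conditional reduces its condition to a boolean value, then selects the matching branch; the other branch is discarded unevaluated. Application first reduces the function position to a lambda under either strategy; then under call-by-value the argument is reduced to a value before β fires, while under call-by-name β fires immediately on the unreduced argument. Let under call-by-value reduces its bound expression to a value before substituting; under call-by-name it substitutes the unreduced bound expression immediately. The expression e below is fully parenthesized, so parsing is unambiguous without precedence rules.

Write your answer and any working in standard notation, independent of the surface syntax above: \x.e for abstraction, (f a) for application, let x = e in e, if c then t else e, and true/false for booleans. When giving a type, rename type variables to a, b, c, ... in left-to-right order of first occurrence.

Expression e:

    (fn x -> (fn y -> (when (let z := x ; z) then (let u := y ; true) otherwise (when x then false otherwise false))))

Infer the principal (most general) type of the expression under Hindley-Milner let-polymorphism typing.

Trace:
x : a
let z : a
z : a
  unify a ~ Bool
y : b
let u : b
x : Bool
  unify Bool ~ Bool
  unify Bool ~ Bool
  unify Bool ~ Bool
\y._ : b -> Bool
\x._ : Bool -> b -> Bool

Answer: Bool -> a -> Bool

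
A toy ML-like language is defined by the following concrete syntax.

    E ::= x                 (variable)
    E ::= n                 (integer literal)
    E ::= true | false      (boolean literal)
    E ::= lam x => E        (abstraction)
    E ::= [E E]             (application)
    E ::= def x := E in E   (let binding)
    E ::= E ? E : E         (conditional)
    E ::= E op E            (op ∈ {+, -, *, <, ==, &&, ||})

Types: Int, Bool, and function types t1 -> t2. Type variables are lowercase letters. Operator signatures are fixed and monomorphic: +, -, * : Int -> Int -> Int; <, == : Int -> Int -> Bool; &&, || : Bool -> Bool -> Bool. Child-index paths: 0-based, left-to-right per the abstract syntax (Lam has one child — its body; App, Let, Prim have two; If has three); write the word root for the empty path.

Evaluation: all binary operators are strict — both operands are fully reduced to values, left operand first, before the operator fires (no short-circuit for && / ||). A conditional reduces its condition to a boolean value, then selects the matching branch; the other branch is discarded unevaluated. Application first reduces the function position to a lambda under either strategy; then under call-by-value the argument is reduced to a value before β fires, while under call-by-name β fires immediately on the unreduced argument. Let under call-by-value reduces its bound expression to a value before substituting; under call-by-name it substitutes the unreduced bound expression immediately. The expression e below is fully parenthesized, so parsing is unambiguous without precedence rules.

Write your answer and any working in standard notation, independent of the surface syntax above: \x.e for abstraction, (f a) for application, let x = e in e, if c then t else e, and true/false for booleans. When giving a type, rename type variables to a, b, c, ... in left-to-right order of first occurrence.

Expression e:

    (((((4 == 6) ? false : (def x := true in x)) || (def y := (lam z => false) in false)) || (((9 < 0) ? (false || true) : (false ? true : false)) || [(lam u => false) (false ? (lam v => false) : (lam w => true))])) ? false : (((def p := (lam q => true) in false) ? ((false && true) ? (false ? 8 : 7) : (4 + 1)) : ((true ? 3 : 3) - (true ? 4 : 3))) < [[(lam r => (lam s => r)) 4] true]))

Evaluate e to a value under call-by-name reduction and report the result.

Answer: false

Trace:
step 0: (if (((if (4 == 6) then false else (let x = true in x)) || (let y = (\z.false) in false)) || ((if (9 < 0) then (false || true) else (if false then true else false)) || ((\u.false) (if false then (\v.false) else (\w.true))))) then false else ((if (let p = (\q.true) in false) then (if (false && true) then (if false then 8 else 7) else (4 + 1)) else ((if true then 3 else 3) - (if true then 4 else 3))) < (((\r.(\s.r)) 4) true)))
step 1: [delta@0.0.0.0] (if (((if false then false else (let x = true in x)) || (let y = (\z.false) in false)) || ((if (9 < 0) then (false || true) else (if false then true else false)) || ((\u.false) (if false then (\v.false) else (\w.true))))) then false else ((if (let p = (\q.true) in false) then (if (false && true) then (if false then 8 else 7) else (4 + 1)) else ((if true then 3 else 3) - (if true then 4 else 3))) < (((\r.(\s.r)) 4) true)))
step 2: [if@0.0.0] (if (((let x = true in x) || (let y = (\z.false) in false)) || ((if (9 < 0) then (false || true) else (if false then true else false)) || ((\u.false) (if false then (\v.false) else (\w.true))))) then false else ((if (let p = (\q.true) in false) then (if (false && true) then (if false then 8 else 7) else (4 + 1)) else ((if true then 3 else 3) - (if true then 4 else 3))) < (((\r.(\s.r)) 4) true)))
step 3: [let@0.0.0] (if ((true || (let y = (\z.false) in false)) || ((if (9 < 0) then (false || true) else (if false then true else false)) || ((\u.false) (if false then (\v.false) else (\w.true))))) then false else ((if (let p = (\q.true) in false) then (if (false && true) then (if false then 8 else 7) else (4 + 1)) else ((if true then 3 else 3) - (if true then 4 else 3))) < (((\r.(\s.r)) 4) true)))
step 4: [let@0.0.1] (if ((true || false) || ((if (9 < 0) then (false || true) else (if false then true else false)) || ((\u.false) (if false then (\v.false) else (\w.true))))) then false else ((if (let p = (\q.true) in false) then (if (false && true) then (if false then 8 else 7) else (4 + 1)) else ((if true then 3 else 3) - (if true then 4 else 3))) < (((\r.(\s.r)) 4) true)))
step 5: [delta@0.0] (if (true || ((if (9 < 0) then (false || true) else (if false then true else false)) || ((\u.false) (if false then (\v.false) else (\w.true))))) then false else ((if (let p = (\q.true) in false) then (if (false && true) then (if false then 8 else 7) else (4 + 1)) else ((if true then 3 else 3) - (if true then 4 else 3))) < (((\r.(\s.r)) 4) true)))
step 6: [delta@0.1.0.0] (if (true || ((if false then (false || true) else (if false then true else false)) || ((\u.false) (if false then (\v.false) else (\w.true))))) then false else ((if (let p = (\q.true) in false) then (if (false && true) then (if false then 8 else 7) else (4 + 1)) else ((if true then 3 else 3) - (if true then 4 else 3))) < (((\r.(\s.r)) 4) true)))
step 7: [if@0.1.0] (if (true || ((if false then true else false) || ((\u.false) (if false then (\v.false) else (\w.true))))) then false else ((if (let p = (\q.true) in false) then (if (false && true) then (if false then 8 else 7) else (4 + 1)) else ((if true then 3 else 3) - (if true then 4 else 3))) < (((\r.(\s.r)) 4) true)))
step 8: [if@0.1.0] (if (true || (false || ((\u.false) (if false then (\v.false) else (\w.true))))) then false else ((if (let p = (\q.true) in false) then (if (false && true) then (if false then 8 else 7) else (4 + 1)) else ((if true then 3 else 3) - (if true then 4 else 3))) < (((\r.(\s.r)) 4) true)))
step 9: [beta@0.1.1] (if (true || (false || false)) then false else ((if (let p = (\q.true) in false) then (if (false && true) then (if false then 8 else 7) else (4 + 1)) else ((if true then 3 else 3) - (if true then 4 else 3))) < (((\r.(\s.r)) 4) true)))
step 10: [delta@0.1] (if (true || false) then false else ((if (let p = (\q.true) in false) then (if (false && true) then (if false then 8 else 7) else (4 + 1)) else ((if true then 3 else 3) - (if true then 4 else 3))) < (((\r.(\s.r)) 4) true)))
step 11: [delta@0] (if true then false else ((if (let p = (\q.true) in false) then (if (false && true) then (if false then 8 else 7) else (4 + 1)) else ((if true then 3 else 3) - (if true then 4 else 3))) < (((\r.(\s.r)) 4) true)))
step 12: [if@root] false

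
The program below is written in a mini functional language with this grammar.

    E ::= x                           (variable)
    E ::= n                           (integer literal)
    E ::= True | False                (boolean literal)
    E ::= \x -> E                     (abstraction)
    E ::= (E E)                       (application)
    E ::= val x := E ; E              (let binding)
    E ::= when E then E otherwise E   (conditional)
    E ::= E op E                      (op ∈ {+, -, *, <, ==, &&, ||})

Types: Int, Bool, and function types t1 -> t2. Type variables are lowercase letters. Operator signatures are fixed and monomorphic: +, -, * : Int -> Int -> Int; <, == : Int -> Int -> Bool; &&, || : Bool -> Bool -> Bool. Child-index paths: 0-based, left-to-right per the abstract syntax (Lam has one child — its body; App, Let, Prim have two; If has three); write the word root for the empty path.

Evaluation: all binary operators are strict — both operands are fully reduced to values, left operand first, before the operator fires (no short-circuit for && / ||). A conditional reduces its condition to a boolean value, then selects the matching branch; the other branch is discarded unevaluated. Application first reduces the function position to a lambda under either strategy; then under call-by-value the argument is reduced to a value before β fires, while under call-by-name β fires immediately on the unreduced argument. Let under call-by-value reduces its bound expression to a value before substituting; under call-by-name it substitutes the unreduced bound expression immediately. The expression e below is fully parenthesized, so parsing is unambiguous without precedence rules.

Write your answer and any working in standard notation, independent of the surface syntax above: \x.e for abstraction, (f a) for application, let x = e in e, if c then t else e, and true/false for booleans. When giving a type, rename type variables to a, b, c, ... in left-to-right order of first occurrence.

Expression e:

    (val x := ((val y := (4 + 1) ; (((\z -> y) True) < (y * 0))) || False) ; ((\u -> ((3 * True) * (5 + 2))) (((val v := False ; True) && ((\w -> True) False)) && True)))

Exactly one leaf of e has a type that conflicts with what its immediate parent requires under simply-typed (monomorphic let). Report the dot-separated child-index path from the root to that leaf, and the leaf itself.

Answer: 1.0.0.0.1 : true

Trace:
  unify Int ~ Int
  unify Int ~ Int
let y : Int
y : Int
\z._ : a -> Int
  unify a -> Int ~ Bool -> b
  unify a ~ Bool
  unify Int ~ b
_ _ : Int
  unify Int ~ Int
y : Int
  unify Int ~ Int
  unify Int ~ Int
  unify Int ~ Int
  unify Bool ~ Bool
  unify Bool ~ Bool
let x : Bool
  unify Int ~ Int
  unify Bool ~ Int
  FAIL: mismatch Bool ~ Int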